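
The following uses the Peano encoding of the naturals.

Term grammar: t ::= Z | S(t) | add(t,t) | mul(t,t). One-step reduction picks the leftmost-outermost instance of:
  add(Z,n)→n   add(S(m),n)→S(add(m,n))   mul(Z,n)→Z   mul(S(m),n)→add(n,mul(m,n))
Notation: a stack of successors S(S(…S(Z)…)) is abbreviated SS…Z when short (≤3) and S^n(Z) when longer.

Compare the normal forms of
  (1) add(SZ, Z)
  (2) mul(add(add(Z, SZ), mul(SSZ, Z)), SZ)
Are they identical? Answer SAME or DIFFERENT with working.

Answer: SAME — A ⇓ SZ, B ⇓ SZ

Derivation:
Term A:
  start: add(SZ, Z)
  step 1: S(add(Z, Z))
  step 2: SZ

Term B:
  start: mul(add(add(Z, SZ), mul(SSZ, Z)), SZ)
  step 1: mul(add(SZ, mul(SSZ, Z)), SZ)
  step 2: mul(S(add(Z, mul(SSZ, Z))), SZ)
  step 3: add(SZ, mul(add(Z, mul(SSZ, Z)), SZ))
  step 4: S(add(Z, mul(add(Z, mul(SSZ, Z)), SZ)))
  step 5: S(mul(add(Z, mul(SSZ, Z)), SZ))
  step 6: S(mul(mul(SSZ, Z), SZ))
  step 7: S(mul(add(Z, mul(SZ, Z)), SZ))
  step 8: S(mul(mul(SZ, Z), SZ))
  step 9: S(mul(add(Z, mul(Z, Z)), SZ))
  step 10: S(mul(mul(Z, Z), SZ))
  step 11: S(mul(Z, SZ))
  step 12: SZ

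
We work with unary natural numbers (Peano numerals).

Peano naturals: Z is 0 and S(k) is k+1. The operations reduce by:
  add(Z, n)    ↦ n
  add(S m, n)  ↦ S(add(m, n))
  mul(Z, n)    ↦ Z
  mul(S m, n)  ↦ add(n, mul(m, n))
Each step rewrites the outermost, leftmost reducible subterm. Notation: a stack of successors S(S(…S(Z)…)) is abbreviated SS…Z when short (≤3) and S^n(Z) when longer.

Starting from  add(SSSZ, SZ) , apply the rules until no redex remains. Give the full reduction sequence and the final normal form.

  start: add(SSSZ, SZ)
  [1] S(add(SSZ, SZ))
  [2] S(S(add(SZ, SZ)))
  [3] S(S(S(add(Z, SZ))))
  [4] S^4(Z)

Answer: normal form = S^4(Z)  (in 4 steps)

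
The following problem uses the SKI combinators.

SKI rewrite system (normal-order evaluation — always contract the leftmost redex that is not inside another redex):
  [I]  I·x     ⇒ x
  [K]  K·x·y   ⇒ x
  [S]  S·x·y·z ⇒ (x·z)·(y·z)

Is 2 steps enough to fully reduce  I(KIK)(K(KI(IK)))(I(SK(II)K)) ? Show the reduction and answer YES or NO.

  start: I(KIK)(K(KI(IK)))(I(SK(II)K))
  step 1: KIK(K(KI(IK)))(I(SK(II)K))
  step 2: I(K(KI(IK)))(I(SK(II)K))

Answer: NO — after 2 steps the term is I(K(KI(IK)))(I(SK(II)K)), not yet normal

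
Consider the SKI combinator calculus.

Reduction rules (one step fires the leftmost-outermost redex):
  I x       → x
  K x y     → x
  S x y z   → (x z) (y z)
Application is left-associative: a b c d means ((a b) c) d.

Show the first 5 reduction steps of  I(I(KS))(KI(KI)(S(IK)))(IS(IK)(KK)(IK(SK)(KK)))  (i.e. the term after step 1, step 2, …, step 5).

Answer: after 5 steps: S(IK(IK(SK)(KK))(KK(IK(SK)(KK))))

Derivation:
  start: I(I(KS))(KI(KI)(S(IK)))(IS(IK)(KK)(IK(SK)(KK)))
  step 1: I(KS)(KI(KI)(S(IK)))(IS(IK)(KK)(IK(SK)(KK)))
  step 2: KS(KI(KI)(S(IK)))(IS(IK)(KK)(IK(SK)(KK)))
  step 3: S(IS(IK)(KK)(IK(SK)(KK)))
  step 4: S(S(IK)(KK)(IK(SK)(KK)))
  step 5: S(IK(IK(SK)(KK))(KK(IK(SK)(KK))))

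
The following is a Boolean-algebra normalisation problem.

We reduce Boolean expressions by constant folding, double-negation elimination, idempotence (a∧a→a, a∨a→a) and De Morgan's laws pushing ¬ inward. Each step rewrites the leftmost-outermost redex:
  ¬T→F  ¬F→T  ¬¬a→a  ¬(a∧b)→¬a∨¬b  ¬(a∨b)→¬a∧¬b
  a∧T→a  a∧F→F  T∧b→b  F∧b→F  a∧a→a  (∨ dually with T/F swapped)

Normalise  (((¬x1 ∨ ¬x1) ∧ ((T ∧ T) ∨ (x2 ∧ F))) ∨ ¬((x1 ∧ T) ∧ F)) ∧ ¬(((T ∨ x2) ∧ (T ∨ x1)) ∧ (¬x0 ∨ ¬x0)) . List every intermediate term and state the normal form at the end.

Answer: normal form = x0  (in 25 steps)

Derivation:
  start: (((¬x1 ∨ ¬x1) ∧ ((T ∧ T) ∨ (x2 ∧ F))) ∨ ¬((x1 ∧ T) ∧ F)) ∧ ¬(((T ∨ x2) ∧ (T ∨ x1)) ∧ (¬x0 ∨ ¬x0))
  [1] ((¬x1 ∧ ((T ∧ T) ∨ (x2 ∧ F))) ∨ ¬((x1 ∧ T) ∧ F)) ∧ ¬(((T ∨ x2) ∧ (T ∨ x1)) ∧ (¬x0 ∨ ¬x0))
  [2] ((¬x1 ∧ (T ∨ (x2 ∧ F))) ∨ ¬((x1 ∧ T) ∧ F)) ∧ ¬(((T ∨ x2) ∧ (T ∨ x1)) ∧ (¬x0 ∨ ¬x0))
  [3] ((¬x1 ∧ T) ∨ ¬((x1 ∧ T) ∧ F)) ∧ ¬(((T ∨ x2) ∧ (T ∨ x1)) ∧ (¬x0 ∨ ¬x0))
  [4] (¬x1 ∨ ¬((x1 ∧ T) ∧ F)) ∧ ¬(((T ∨ x2) ∧ (T ∨ x1)) ∧ (¬x0 ∨ ¬x0))
  [5] (¬x1 ∨ (¬(x1 ∧ T) ∨ ¬F)) ∧ ¬(((T ∨ x2) ∧ (T ∨ x1)) ∧ (¬x0 ∨ ¬x0))
  [6] (¬x1 ∨ ((¬x1 ∨ ¬T) ∨ ¬F)) ∧ ¬(((T ∨ x2) ∧ (T ∨ x1)) ∧ (¬x0 ∨ ¬x0))
  [7] (¬x1 ∨ ((¬x1 ∨ F) ∨ ¬F)) ∧ ¬(((T ∨ x2) ∧ (T ∨ x1)) ∧ (¬x0 ∨ ¬x0))
  [8] (¬x1 ∨ (¬x1 ∨ ¬F)) ∧ ¬(((T ∨ x2) ∧ (T ∨ x1)) ∧ (¬x0 ∨ ¬x0))
  [9] (¬x1 ∨ (¬x1 ∨ T)) ∧ ¬(((T ∨ x2) ∧ (T ∨ x1)) ∧ (¬x0 ∨ ¬x0))
  [10] (¬x1 ∨ T) ∧ ¬(((T ∨ x2) ∧ (T ∨ x1)) ∧ (¬x0 ∨ ¬x0))
  [11] T ∧ ¬(((T ∨ x2) ∧ (T ∨ x1)) ∧ (¬x0 ∨ ¬x0))
  [12] ¬(((T ∨ x2) ∧ (T ∨ x1)) ∧ (¬x0 ∨ ¬x0))
  [13] ¬((T ∨ x2) ∧ (T ∨ x1)) ∨ ¬(¬x0 ∨ ¬x0)
  [14] (¬(T ∨ x2) ∨ ¬(T ∨ x1)) ∨ ¬(¬x0 ∨ ¬x0)
  [15] ((¬T ∧ ¬x2) ∨ ¬(T ∨ x1)) ∨ ¬(¬x0 ∨ ¬x0)
  [16] ((F ∧ ¬x2) ∨ ¬(T ∨ x1)) ∨ ¬(¬x0 ∨ ¬x0)
  [17] (F ∨ ¬(T ∨ x1)) ∨ ¬(¬x0 ∨ ¬x0)
  [18] ¬(T ∨ x1) ∨ ¬(¬x0 ∨ ¬x0)
  [19] (¬T ∧ ¬x1) ∨ ¬(¬x0 ∨ ¬x0)
  [20] (F ∧ ¬x1) ∨ ¬(¬x0 ∨ ¬x0)
  [21] F ∨ ¬(¬x0 ∨ ¬x0)
  [22] ¬(¬x0 ∨ ¬x0)
  [23] ¬¬x0 ∧ ¬¬x0
  [24] ¬¬x0
  [25] x0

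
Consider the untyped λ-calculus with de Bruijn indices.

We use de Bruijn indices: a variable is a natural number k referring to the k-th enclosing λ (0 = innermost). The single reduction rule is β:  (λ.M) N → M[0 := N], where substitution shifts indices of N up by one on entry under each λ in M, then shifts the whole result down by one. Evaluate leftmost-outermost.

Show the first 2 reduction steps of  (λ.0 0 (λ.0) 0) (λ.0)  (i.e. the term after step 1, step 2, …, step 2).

  start: (λ.0 0 (λ.0) 0) (λ.0)
  [1] (λ.0) (λ.0) (λ.0) (λ.0)
  [2] (λ.0) (λ.0) (λ.0)

Answer: after 2 steps: (λ.0) (λ.0) (λ.0)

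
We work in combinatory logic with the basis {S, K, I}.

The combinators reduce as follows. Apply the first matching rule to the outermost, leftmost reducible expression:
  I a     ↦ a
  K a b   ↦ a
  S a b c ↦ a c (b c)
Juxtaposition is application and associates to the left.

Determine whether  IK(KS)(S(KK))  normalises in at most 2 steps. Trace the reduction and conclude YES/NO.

  start: IK(KS)(S(KK))
  step 1: K(KS)(S(KK))
  step 2: KS

Answer: YES — reaches normal form KS in 2 ≤ 2 steps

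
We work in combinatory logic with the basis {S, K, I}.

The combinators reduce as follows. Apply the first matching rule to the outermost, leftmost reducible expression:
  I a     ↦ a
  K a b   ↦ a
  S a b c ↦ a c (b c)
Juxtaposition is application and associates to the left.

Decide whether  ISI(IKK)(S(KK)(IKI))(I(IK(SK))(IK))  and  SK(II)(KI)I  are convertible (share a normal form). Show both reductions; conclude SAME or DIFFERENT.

Answer: SAME — A ⇓ I, B ⇓ I

Working:
Term A:
  start: ISI(IKK)(S(KK)(IKI))(I(IK(SK))(IK))
  →1  SI(IKK)(S(KK)(IKI))(I(IK(SK))(IK))
  →2  I(S(KK)(IKI))(IKK(S(KK)(IKI)))(I(IK(SK))(IK))
  →3  S(KK)(IKI)(IKK(S(KK)(IKI)))(I(IK(SK))(IK))
  →4  KK(IKK(S(KK)(IKI)))(IKI(IKK(S(KK)(IKI))))(I(IK(SK))(IK))
  →5  K(IKI(IKK(S(KK)(IKI))))(I(IK(SK))(IK))
  →6  IKI(IKK(S(KK)(IKI)))
  →7  KI(IKK(S(KK)(IKI)))
  →8  I

Term B:
  start: SK(II)(KI)I
  →1  K(KI)(II(KI))I
  →2  KII
  →3  I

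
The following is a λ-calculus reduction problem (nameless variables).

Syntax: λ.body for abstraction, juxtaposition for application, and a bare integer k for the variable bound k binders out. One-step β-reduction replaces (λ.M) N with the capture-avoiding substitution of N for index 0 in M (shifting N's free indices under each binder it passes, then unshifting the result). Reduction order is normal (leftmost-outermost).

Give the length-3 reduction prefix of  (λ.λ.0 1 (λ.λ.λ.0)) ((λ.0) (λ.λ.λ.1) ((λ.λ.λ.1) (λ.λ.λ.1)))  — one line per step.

Answer: after 3 steps: λ.0 (λ.λ.1) (λ.λ.λ.0)

Reduction:
  start: (λ.λ.0 1 (λ.λ.λ.0)) ((λ.0) (λ.λ.λ.1) ((λ.λ.λ.1) (λ.λ.λ.1)))
  →1  λ.0 ((λ.0) (λ.λ.λ.1) ((λ.λ.λ.1) (λ.λ.λ.1))) (λ.λ.λ.0)
  →2  λ.0 ((λ.λ.λ.1) ((λ.λ.λ.1) (λ.λ.λ.1))) (λ.λ.λ.0)
  →3  λ.0 (λ.λ.1) (λ.λ.λ.0)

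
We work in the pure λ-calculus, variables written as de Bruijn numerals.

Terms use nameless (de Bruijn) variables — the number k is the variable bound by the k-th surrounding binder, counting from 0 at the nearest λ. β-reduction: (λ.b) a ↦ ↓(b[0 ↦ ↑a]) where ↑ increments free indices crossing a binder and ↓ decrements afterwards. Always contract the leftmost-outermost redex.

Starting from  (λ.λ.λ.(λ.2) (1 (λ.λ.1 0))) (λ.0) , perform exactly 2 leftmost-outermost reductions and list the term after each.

Answer: after 2 steps: λ.λ.1

Derivation:
  start: (λ.λ.λ.(λ.2) (1 (λ.λ.1 0))) (λ.0)
  step 1: λ.λ.(λ.2) (1 (λ.λ.1 0))
  step 2: λ.λ.1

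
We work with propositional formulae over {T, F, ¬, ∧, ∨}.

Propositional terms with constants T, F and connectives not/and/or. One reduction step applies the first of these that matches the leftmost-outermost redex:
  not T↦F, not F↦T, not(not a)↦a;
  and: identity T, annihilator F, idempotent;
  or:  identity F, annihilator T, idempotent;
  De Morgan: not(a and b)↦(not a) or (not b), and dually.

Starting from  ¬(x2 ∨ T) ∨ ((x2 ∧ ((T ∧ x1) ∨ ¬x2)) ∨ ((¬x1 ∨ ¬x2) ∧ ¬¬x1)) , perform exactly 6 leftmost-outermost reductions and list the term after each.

  start: ¬(x2 ∨ T) ∨ ((x2 ∧ ((T ∧ x1) ∨ ¬x2)) ∨ ((¬x1 ∨ ¬x2) ∧ ¬¬x1))
  step 1: (¬x2 ∧ ¬T) ∨ ((x2 ∧ ((T ∧ x1) ∨ ¬x2)) ∨ ((¬x1 ∨ ¬x2) ∧ ¬¬x1))
  step 2: (¬x2 ∧ F) ∨ ((x2 ∧ ((T ∧ x1) ∨ ¬x2)) ∨ ((¬x1 ∨ ¬x2) ∧ ¬¬x1))
  step 3: F ∨ ((x2 ∧ ((T ∧ x1) ∨ ¬x2)) ∨ ((¬x1 ∨ ¬x2) ∧ ¬¬x1))
  step 4: (x2 ∧ ((T ∧ x1) ∨ ¬x2)) ∨ ((¬x1 ∨ ¬x2) ∧ ¬¬x1)
  step 5: (x2 ∧ (x1 ∨ ¬x2)) ∨ ((¬x1 ∨ ¬x2) ∧ ¬¬x1)
  step 6: (x2 ∧ (x1 ∨ ¬x2)) ∨ ((¬x1 ∨ ¬x2) ∧ x1)

Answer: after 6 steps: (x2 ∧ (x1 ∨ ¬x2)) ∨ ((¬x1 ∨ ¬x2) ∧ x1)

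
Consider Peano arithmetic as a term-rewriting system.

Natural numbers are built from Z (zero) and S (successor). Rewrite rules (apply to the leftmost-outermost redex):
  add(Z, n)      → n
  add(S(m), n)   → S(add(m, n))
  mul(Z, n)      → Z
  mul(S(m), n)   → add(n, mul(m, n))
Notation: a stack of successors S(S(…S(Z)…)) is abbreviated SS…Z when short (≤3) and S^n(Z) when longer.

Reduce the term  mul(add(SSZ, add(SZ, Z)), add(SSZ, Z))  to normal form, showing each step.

  start: mul(add(SSZ, add(SZ, Z)), add(SSZ, Z))
  →1  mul(S(add(SZ, add(SZ, Z))), add(SSZ, Z))
  →2  add(add(SSZ, Z), mul(add(SZ, add(SZ, Z)), add(SSZ, Z)))
  →3  add(S(add(SZ, Z)), mul(add(SZ, add(SZ, Z)), add(SSZ, Z)))
  →4  S(add(add(SZ, Z), mul(add(SZ, add(SZ, Z)), add(SSZ, Z))))
  →5  S(add(S(add(Z, Z)), mul(add(SZ, add(SZ, Z)), add(SSZ, Z))))
  →6  S(S(add(add(Z, Z), mul(add(SZ, add(SZ, Z)), add(SSZ, Z)))))
  →7  S(S(add(Z, mul(add(SZ, add(SZ, Z)), add(SSZ, Z)))))
  →8  S(S(mul(add(SZ, add(SZ, Z)), add(SSZ, Z))))
  →9  S(S(mul(S(add(Z, add(SZ, Z))), add(SSZ, Z))))
  →10  S(S(add(add(SSZ, Z), mul(add(Z, add(SZ, Z)), add(SSZ, Z)))))
  →11  S(S(add(S(add(SZ, Z)), mul(add(Z, add(SZ, Z)), add(SSZ, Z)))))
  →12  S(S(S(add(add(SZ, Z), mul(add(Z, add(SZ, Z)), add(SSZ, Z))))))
  →13  S(S(S(add(S(add(Z, Z)), mul(add(Z, add(SZ, Z)), add(SSZ, Z))))))
  →14  S(S(S(S(add(add(Z, Z), mul(add(Z, add(SZ, Z)), add(SSZ, Z)))))))
  →15  S(S(S(S(add(Z, mul(add(Z, add(SZ, Z)), add(SSZ, Z)))))))
  →16  S(S(S(S(mul(add(Z, add(SZ, Z)), add(SSZ, Z))))))
  →17  S(S(S(S(mul(add(SZ, Z), add(SSZ, Z))))))
  →18  S(S(S(S(mul(S(add(Z, Z)), add(SSZ, Z))))))
  →19  S(S(S(S(add(add(SSZ, Z), mul(add(Z, Z), add(SSZ, Z)))))))
  →20  S(S(S(S(add(S(add(SZ, Z)), mul(add(Z, Z), add(SSZ, Z)))))))
  →21  S(S(S(S(S(add(add(SZ, Z), mul(add(Z, Z), add(SSZ, Z))))))))
  →22  S(S(S(S(S(add(S(add(Z, Z)), mul(add(Z, Z), add(SSZ, Z))))))))
  →23  S(S(S(S(S(S(add(add(Z, Z), mul(add(Z, Z), add(SSZ, Z)))))))))
  →24  S(S(S(S(S(S(add(Z, mul(add(Z, Z), add(SSZ, Z)))))))))
  →25  S(S(S(S(S(S(mul(add(Z, Z), add(SSZ, Z))))))))
  →26  S(S(S(S(S(S(mul(Z, add(SSZ, Z))))))))
  →27  S^6(Z)

Answer: normal form = S^6(Z)  (in 27 steps)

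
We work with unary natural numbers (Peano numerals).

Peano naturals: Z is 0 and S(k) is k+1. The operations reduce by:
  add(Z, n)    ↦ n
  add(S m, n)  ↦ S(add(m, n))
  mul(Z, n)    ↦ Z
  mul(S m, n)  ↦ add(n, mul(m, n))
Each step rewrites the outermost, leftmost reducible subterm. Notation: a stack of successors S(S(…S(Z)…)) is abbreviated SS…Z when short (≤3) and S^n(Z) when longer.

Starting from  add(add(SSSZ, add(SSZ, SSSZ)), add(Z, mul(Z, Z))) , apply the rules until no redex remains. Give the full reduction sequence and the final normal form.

Answer: normal form = S^8(Z)  (in 18 steps)

Working:
  start: add(add(SSSZ, add(SSZ, SSSZ)), add(Z, mul(Z, Z)))
  →1  add(S(add(SSZ, add(SSZ, SSSZ))), add(Z, mul(Z, Z)))
  →2  S(add(add(SSZ, add(SSZ, SSSZ)), add(Z, mul(Z, Z))))
  →3  S(add(S(add(SZ, add(SSZ, SSSZ))), add(Z, mul(Z, Z))))
  →4  S(S(add(add(SZ, add(SSZ, SSSZ)), add(Z, mul(Z, Z)))))
  →5  S(S(add(S(add(Z, add(SSZ, SSSZ))), add(Z, mul(Z, Z)))))
  →6  S(S(S(add(add(Z, add(SSZ, SSSZ)), add(Z, mul(Z, Z))))))
  →7  S(S(S(add(add(SSZ, SSSZ), add(Z, mul(Z, Z))))))
  →8  S(S(S(add(S(add(SZ, SSSZ)), add(Z, mul(Z, Z))))))
  →9  S(S(S(S(add(add(SZ, SSSZ), add(Z, mul(Z, Z)))))))
  →10  S(S(S(S(add(S(add(Z, SSSZ)), add(Z, mul(Z, Z)))))))
  →11  S(S(S(S(S(add(add(Z, SSSZ), add(Z, mul(Z, Z))))))))
  →12  S(S(S(S(S(add(SSSZ, add(Z, mul(Z, Z))))))))
  →13  S(S(S(S(S(S(add(SSZ, add(Z, mul(Z, Z)))))))))
  →14  S(S(S(S(S(S(S(add(SZ, add(Z, mul(Z, Z))))))))))
  →15  S(S(S(S(S(S(S(S(add(Z, add(Z, mul(Z, Z)))))))))))
  →16  S(S(S(S(S(S(S(S(add(Z, mul(Z, Z))))))))))
  →17  S(S(S(S(S(S(S(S(mul(Z, Z)))))))))
  →18  S^8(Z)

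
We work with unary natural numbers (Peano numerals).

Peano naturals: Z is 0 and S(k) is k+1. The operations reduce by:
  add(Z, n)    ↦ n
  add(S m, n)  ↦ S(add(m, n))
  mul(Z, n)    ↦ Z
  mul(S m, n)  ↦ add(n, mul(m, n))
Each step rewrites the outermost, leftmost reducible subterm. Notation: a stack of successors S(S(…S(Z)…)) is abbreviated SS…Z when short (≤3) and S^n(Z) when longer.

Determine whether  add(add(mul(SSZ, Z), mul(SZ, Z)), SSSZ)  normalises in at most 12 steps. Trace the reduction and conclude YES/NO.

Answer: YES — reaches normal form SSSZ in 10 ≤ 12 steps

Working:
  start: add(add(mul(SSZ, Z), mul(SZ, Z)), SSSZ)
  →1  add(add(add(Z, mul(SZ, Z)), mul(SZ, Z)), SSSZ)
  →2  add(add(mul(SZ, Z), mul(SZ, Z)), SSSZ)
  →3  add(add(add(Z, mul(Z, Z)), mul(SZ, Z)), SSSZ)
  →4  add(add(mul(Z, Z), mul(SZ, Z)), SSSZ)
  →5  add(add(Z, mul(SZ, Z)), SSSZ)
  →6  add(mul(SZ, Z), SSSZ)
  →7  add(add(Z, mul(Z, Z)), SSSZ)
  →8  add(mul(Z, Z), SSSZ)
  →9  add(Z, SSSZ)
  →10  SSSZ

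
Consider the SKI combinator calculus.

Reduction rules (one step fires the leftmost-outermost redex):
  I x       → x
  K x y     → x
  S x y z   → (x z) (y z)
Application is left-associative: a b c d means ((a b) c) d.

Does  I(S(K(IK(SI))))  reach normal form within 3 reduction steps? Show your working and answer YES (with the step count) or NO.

Answer: YES — reaches normal form S(K(K(SI))) in 2 ≤ 3 steps

Reduction:
  start: I(S(K(IK(SI))))
  →1  S(K(IK(SI)))
  →2  S(K(K(SI)))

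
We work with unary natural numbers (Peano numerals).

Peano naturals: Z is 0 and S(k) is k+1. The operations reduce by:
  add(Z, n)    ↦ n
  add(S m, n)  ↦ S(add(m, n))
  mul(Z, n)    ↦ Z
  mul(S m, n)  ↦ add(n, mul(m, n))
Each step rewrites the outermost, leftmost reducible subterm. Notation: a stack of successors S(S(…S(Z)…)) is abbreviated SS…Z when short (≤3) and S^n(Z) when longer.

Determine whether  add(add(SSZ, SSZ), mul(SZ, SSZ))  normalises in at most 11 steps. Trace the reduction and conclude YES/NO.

Answer: NO — after 11 steps the term is S(S(S(S(S(S(add(Z, mul(Z, SSZ)))))))), not yet normal

Derivation:
  start: add(add(SSZ, SSZ), mul(SZ, SSZ))
  [1] add(S(add(SZ, SSZ)), mul(SZ, SSZ))
  [2] S(add(add(SZ, SSZ), mul(SZ, SSZ)))
  [3] S(add(S(add(Z, SSZ)), mul(SZ, SSZ)))
  [4] S(S(add(add(Z, SSZ), mul(SZ, SSZ))))
  [5] S(S(add(SSZ, mul(SZ, SSZ))))
  [6] S(S(S(add(SZ, mul(SZ, SSZ)))))
  [7] S(S(S(S(add(Z, mul(SZ, SSZ))))))
  [8] S(S(S(S(mul(SZ, SSZ)))))
  [9] S(S(S(S(add(SSZ, mul(Z, SSZ))))))
  [10] S(S(S(S(S(add(SZ, mul(Z, SSZ)))))))
  [11] S(S(S(S(S(S(add(Z, mul(Z, SSZ))))))))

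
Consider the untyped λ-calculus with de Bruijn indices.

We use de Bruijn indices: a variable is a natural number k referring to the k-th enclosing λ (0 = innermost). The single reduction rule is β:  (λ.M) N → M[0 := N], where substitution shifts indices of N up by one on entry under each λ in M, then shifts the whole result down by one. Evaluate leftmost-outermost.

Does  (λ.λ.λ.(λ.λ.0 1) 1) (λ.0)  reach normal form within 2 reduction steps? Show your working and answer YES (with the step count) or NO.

  start: (λ.λ.λ.(λ.λ.0 1) 1) (λ.0)
  [1] λ.λ.(λ.λ.0 1) 1
  [2] λ.λ.λ.0 2

Answer: YES — reaches normal form λ.λ.λ.0 2 in 2 ≤ 2 steps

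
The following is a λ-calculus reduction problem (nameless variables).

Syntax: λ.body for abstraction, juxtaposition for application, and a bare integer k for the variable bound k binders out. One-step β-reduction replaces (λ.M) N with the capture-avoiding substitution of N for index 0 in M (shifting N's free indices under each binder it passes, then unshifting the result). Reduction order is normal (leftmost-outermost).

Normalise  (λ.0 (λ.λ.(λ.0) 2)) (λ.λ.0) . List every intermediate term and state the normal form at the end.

Answer: normal form = λ.0  (in 2 steps)

Derivation:
  start: (λ.0 (λ.λ.(λ.0) 2)) (λ.λ.0)
  →1  (λ.λ.0) (λ.λ.(λ.0) (λ.λ.0))
  →2  λ.0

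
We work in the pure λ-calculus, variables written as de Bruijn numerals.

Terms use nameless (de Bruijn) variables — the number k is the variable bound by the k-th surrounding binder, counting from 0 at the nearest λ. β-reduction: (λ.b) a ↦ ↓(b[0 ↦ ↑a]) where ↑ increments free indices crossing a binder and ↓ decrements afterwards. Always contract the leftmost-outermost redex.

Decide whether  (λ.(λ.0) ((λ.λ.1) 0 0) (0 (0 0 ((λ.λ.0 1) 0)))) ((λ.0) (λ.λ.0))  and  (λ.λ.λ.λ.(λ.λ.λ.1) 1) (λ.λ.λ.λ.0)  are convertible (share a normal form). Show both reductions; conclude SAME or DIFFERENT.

Term A:
  start: (λ.(λ.0) ((λ.λ.1) 0 0) (0 (0 0 ((λ.λ.0 1) 0)))) ((λ.0) (λ.λ.0))
  [1] (λ.0) ((λ.λ.1) ((λ.0) (λ.λ.0)) ((λ.0) (λ.λ.0))) ((λ.0) (λ.λ.0) ((λ.0) (λ.λ.0) ((λ.0) (λ.λ.0)) ((λ.λ.0 1) ((λ.0) (λ.λ.0)))))
  [2] (λ.λ.1) ((λ.0) (λ.λ.0)) ((λ.0) (λ.λ.0)) ((λ.0) (λ.λ.0) ((λ.0) (λ.λ.0) ((λ.0) (λ.λ.0)) ((λ.λ.0 1) ((λ.0) (λ.λ.0)))))
  [3] (λ.(λ.0) (λ.λ.0)) ((λ.0) (λ.λ.0)) ((λ.0) (λ.λ.0) ((λ.0) (λ.λ.0) ((λ.0) (λ.λ.0)) ((λ.λ.0 1) ((λ.0) (λ.λ.0)))))
  [4] (λ.0) (λ.λ.0) ((λ.0) (λ.λ.0) ((λ.0) (λ.λ.0) ((λ.0) (λ.λ.0)) ((λ.λ.0 1) ((λ.0) (λ.λ.0)))))
  [5] (λ.λ.0) ((λ.0) (λ.λ.0) ((λ.0) (λ.λ.0) ((λ.0) (λ.λ.0)) ((λ.λ.0 1) ((λ.0) (λ.λ.0)))))
  [6] λ.0

Term B:
  start: (λ.λ.λ.λ.(λ.λ.λ.1) 1) (λ.λ.λ.λ.0)
  [1] λ.λ.λ.(λ.λ.λ.1) 1
  [2] λ.λ.λ.λ.λ.1

Answer: DIFFERENT — A ⇓ λ.0, B ⇓ λ.λ.λ.λ.λ.1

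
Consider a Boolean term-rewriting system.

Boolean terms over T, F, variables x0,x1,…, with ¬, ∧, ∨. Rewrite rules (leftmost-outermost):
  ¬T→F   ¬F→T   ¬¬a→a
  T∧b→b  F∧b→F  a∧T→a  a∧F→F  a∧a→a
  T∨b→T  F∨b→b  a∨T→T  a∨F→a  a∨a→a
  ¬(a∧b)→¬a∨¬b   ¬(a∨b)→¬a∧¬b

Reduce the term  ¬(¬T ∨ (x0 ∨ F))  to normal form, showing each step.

  start: ¬(¬T ∨ (x0 ∨ F))
  →1  ¬¬T ∧ ¬(x0 ∨ F)
  →2  T ∧ ¬(x0 ∨ F)
  →3  ¬(x0 ∨ F)
  →4  ¬x0 ∧ ¬F
  →5  ¬x0 ∧ T
  →6  ¬x0

Answer: normal form = ¬x0  (in 6 steps)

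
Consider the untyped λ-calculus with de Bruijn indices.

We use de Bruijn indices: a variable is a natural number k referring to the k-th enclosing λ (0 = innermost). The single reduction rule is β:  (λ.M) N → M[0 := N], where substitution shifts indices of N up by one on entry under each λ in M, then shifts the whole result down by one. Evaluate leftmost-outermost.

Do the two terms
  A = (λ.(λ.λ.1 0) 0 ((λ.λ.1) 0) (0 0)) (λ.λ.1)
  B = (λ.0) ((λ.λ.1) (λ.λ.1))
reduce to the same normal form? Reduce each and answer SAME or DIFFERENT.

Term A:
  start: (λ.(λ.λ.1 0) 0 ((λ.λ.1) 0) (0 0)) (λ.λ.1)
  →1  (λ.λ.1 0) (λ.λ.1) ((λ.λ.1) (λ.λ.1)) ((λ.λ.1) (λ.λ.1))
  →2  (λ.(λ.λ.1) 0) ((λ.λ.1) (λ.λ.1)) ((λ.λ.1) (λ.λ.1))
  →3  (λ.λ.1) ((λ.λ.1) (λ.λ.1)) ((λ.λ.1) (λ.λ.1))
  →4  (λ.(λ.λ.1) (λ.λ.1)) ((λ.λ.1) (λ.λ.1))
  →5  (λ.λ.1) (λ.λ.1)
  →6  λ.λ.λ.1

Term B:
  start: (λ.0) ((λ.λ.1) (λ.λ.1))
  →1  (λ.λ.1) (λ.λ.1)
  →2  λ.λ.λ.1

Answer: SAME — A ⇓ λ.λ.λ.1, B ⇓ λ.λ.λ.1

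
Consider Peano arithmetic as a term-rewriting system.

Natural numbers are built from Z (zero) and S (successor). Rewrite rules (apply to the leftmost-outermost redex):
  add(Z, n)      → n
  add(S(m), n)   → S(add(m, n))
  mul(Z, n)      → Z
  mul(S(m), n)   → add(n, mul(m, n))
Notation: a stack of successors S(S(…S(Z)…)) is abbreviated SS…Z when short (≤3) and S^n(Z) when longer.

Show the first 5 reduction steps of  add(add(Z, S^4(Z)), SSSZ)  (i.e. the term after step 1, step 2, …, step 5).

  start: add(add(Z, S^4(Z)), SSSZ)
  [1] add(S^4(Z), SSSZ)
  [2] S(add(SSSZ, SSSZ))
  [3] S(S(add(SSZ, SSSZ)))
  [4] S(S(S(add(SZ, SSSZ))))
  [5] S(S(S(S(add(Z, SSSZ)))))

Answer: after 5 steps: S(S(S(S(add(Z, SSSZ)))))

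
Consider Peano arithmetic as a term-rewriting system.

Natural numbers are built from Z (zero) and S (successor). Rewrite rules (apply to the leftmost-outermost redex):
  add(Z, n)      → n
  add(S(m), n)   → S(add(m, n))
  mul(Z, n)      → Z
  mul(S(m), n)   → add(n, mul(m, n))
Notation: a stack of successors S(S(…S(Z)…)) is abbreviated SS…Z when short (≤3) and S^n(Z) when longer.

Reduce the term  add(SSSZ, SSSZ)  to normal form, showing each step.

Answer: normal form = S^6(Z)  (in 4 steps)

Derivation:
  start: add(SSSZ, SSSZ)
  [1] S(add(SSZ, SSSZ))
  [2] S(S(add(SZ, SSSZ)))
  [3] S(S(S(add(Z, SSSZ))))
  [4] S^6(Z)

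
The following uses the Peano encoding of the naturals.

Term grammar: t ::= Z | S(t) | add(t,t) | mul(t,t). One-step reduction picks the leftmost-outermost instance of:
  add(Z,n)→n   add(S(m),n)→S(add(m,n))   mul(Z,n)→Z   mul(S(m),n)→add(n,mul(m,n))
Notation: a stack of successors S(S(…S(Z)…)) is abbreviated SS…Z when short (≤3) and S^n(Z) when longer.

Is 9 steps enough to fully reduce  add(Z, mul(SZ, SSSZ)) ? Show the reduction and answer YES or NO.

Answer: YES — reaches normal form SSSZ in 7 ≤ 9 steps

Working:
  start: add(Z, mul(SZ, SSSZ))
  →1  mul(SZ, SSSZ)
  →2  add(SSSZ, mul(Z, SSSZ))
  →3  S(add(SSZ, mul(Z, SSSZ)))
  →4  S(S(add(SZ, mul(Z, SSSZ))))
  →5  S(S(S(add(Z, mul(Z, SSSZ)))))
  →6  S(S(S(mul(Z, SSSZ))))
  →7  SSSZ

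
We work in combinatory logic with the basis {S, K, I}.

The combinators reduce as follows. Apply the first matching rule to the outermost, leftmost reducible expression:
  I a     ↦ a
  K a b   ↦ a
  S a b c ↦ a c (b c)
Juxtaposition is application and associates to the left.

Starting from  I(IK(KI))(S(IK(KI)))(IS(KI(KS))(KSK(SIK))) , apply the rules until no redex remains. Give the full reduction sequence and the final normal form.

  start: I(IK(KI))(S(IK(KI)))(IS(KI(KS))(KSK(SIK)))
  step 1: IK(KI)(S(IK(KI)))(IS(KI(KS))(KSK(SIK)))
  step 2: K(KI)(S(IK(KI)))(IS(KI(KS))(KSK(SIK)))
  step 3: KI(IS(KI(KS))(KSK(SIK)))
  step 4: I

Answer: normal form = I  (in 4 steps)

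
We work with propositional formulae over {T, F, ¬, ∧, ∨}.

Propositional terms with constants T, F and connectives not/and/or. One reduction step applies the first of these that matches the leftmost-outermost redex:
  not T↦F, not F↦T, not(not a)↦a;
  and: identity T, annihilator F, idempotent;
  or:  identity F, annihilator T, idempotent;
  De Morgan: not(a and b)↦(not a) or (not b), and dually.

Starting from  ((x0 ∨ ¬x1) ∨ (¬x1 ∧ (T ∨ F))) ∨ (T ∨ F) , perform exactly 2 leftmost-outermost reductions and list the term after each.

Answer: after 2 steps: ((x0 ∨ ¬x1) ∨ ¬x1) ∨ (T ∨ F)

Reduction:
  start: ((x0 ∨ ¬x1) ∨ (¬x1 ∧ (T ∨ F))) ∨ (T ∨ F)
  →1  ((x0 ∨ ¬x1) ∨ (¬x1 ∧ T)) ∨ (T ∨ F)
  →2  ((x0 ∨ ¬x1) ∨ ¬x1) ∨ (T ∨ F)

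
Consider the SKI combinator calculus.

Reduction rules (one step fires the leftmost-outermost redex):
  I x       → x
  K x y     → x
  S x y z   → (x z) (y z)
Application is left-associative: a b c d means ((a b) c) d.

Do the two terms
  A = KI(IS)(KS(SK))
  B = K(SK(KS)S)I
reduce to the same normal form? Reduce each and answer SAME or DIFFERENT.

Term A:
  start: KI(IS)(KS(SK))
  →1  I(KS(SK))
  →2  KS(SK)
  →3  S

Term B:
  start: K(SK(KS)S)I
  →1  SK(KS)S
  →2  KS(KSS)
  →3  S

Answer: SAME — A ⇓ S, B ⇓ S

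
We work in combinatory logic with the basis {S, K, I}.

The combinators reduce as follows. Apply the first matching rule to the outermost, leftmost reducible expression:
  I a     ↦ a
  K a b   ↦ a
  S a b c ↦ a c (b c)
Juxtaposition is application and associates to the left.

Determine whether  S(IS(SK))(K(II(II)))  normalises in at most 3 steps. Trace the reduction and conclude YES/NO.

Answer: NO — after 3 steps the term is S(S(SK))(K(II)), not yet normal

Reduction:
  start: S(IS(SK))(K(II(II)))
  [1] S(S(SK))(K(II(II)))
  [2] S(S(SK))(K(I(II)))
  [3] S(S(SK))(K(II))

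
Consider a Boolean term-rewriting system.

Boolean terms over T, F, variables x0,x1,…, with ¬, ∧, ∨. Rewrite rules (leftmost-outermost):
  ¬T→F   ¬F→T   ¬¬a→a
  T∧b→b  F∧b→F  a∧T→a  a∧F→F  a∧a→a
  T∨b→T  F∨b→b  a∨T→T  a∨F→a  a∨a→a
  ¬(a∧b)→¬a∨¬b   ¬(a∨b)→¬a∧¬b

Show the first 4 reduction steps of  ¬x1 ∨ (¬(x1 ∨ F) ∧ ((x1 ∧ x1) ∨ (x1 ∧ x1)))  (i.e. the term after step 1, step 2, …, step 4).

  start: ¬x1 ∨ (¬(x1 ∨ F) ∧ ((x1 ∧ x1) ∨ (x1 ∧ x1)))
  →1  ¬x1 ∨ ((¬x1 ∧ ¬F) ∧ ((x1 ∧ x1) ∨ (x1 ∧ x1)))
  →2  ¬x1 ∨ ((¬x1 ∧ T) ∧ ((x1 ∧ x1) ∨ (x1 ∧ x1)))
  →3  ¬x1 ∨ (¬x1 ∧ ((x1 ∧ x1) ∨ (x1 ∧ x1)))
  →4  ¬x1 ∨ (¬x1 ∧ (x1 ∧ x1))

Answer: after 4 steps: ¬x1 ∨ (¬x1 ∧ (x1 ∧ x1))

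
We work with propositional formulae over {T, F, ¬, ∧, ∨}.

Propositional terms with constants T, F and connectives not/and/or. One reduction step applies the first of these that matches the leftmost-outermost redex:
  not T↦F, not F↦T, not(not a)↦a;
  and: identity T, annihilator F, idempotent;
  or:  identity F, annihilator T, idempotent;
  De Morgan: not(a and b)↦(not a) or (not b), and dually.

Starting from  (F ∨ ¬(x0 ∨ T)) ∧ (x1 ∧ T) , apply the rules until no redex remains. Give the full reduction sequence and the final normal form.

  start: (F ∨ ¬(x0 ∨ T)) ∧ (x1 ∧ T)
  step 1: ¬(x0 ∨ T) ∧ (x1 ∧ T)
  step 2: (¬x0 ∧ ¬T) ∧ (x1 ∧ T)
  step 3: (¬x0 ∧ F) ∧ (x1 ∧ T)
  step 4: F ∧ (x1 ∧ T)
  step 5: F

Answer: normal form = F  (in 5 steps)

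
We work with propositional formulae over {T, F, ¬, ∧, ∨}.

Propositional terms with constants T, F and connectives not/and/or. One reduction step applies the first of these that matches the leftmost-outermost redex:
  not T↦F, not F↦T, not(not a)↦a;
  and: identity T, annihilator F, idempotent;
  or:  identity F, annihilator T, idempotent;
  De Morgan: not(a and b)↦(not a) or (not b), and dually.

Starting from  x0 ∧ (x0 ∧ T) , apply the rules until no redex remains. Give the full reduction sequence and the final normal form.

  start: x0 ∧ (x0 ∧ T)
  step 1: x0 ∧ x0
  step 2: x0

Answer: normal form = x0  (in 2 steps)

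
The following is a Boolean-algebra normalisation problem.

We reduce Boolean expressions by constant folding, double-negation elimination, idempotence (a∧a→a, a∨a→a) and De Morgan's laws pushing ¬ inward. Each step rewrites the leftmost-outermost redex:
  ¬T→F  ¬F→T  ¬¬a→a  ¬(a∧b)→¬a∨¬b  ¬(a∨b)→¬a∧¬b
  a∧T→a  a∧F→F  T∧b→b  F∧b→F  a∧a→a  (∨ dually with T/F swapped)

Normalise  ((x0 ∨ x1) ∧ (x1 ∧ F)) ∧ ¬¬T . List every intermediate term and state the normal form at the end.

Answer: normal form = F  (in 3 steps)

Derivation:
  start: ((x0 ∨ x1) ∧ (x1 ∧ F)) ∧ ¬¬T
  step 1: ((x0 ∨ x1) ∧ F) ∧ ¬¬T
  step 2: F ∧ ¬¬T
  step 3: F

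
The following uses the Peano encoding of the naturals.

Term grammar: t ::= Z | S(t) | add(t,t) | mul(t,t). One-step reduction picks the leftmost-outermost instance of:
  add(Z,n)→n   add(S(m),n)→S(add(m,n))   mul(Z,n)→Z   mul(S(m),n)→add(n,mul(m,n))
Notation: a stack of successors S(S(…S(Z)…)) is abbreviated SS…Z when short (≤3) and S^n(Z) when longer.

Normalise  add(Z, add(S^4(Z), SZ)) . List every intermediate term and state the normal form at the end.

  start: add(Z, add(S^4(Z), SZ))
  [1] add(S^4(Z), SZ)
  [2] S(add(SSSZ, SZ))
  [3] S(S(add(SSZ, SZ)))
  [4] S(S(S(add(SZ, SZ))))
  [5] S(S(S(S(add(Z, SZ)))))
  [6] S^5(Z)

Answer: normal form = S^5(Z)  (in 6 steps)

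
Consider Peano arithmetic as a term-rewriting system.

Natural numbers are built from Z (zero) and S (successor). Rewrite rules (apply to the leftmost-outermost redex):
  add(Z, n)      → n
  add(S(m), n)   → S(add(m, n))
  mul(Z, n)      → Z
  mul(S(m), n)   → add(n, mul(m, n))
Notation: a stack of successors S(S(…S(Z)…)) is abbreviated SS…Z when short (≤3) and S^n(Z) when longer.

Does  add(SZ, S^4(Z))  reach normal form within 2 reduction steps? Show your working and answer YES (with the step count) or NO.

  start: add(SZ, S^4(Z))
  →1  S(add(Z, S^4(Z)))
  →2  S^5(Z)

Answer: YES — reaches normal form S^5(Z) in 2 ≤ 2 steps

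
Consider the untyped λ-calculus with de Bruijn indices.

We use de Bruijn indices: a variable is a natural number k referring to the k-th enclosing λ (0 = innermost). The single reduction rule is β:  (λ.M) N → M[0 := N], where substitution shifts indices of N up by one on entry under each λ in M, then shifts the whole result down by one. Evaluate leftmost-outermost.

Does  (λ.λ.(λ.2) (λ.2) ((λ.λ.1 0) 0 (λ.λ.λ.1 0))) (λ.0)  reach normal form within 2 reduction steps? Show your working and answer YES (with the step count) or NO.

Answer: NO — after 2 steps the term is λ.(λ.0) ((λ.λ.1 0) 0 (λ.λ.λ.1 0)), not yet normal

Working:
  start: (λ.λ.(λ.2) (λ.2) ((λ.λ.1 0) 0 (λ.λ.λ.1 0))) (λ.0)
  →1  λ.(λ.λ.0) (λ.λ.0) ((λ.λ.1 0) 0 (λ.λ.λ.1 0))
  →2  λ.(λ.0) ((λ.λ.1 0) 0 (λ.λ.λ.1 0))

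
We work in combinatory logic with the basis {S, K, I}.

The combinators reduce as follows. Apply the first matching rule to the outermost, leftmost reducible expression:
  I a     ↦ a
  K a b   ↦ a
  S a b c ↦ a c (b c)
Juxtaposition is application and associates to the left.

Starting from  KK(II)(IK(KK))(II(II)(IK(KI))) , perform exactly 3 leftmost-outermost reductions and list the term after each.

Answer: after 3 steps: K(KK)

Working:
  start: KK(II)(IK(KK))(II(II)(IK(KI)))
  step 1: K(IK(KK))(II(II)(IK(KI)))
  step 2: IK(KK)
  step 3: K(KK)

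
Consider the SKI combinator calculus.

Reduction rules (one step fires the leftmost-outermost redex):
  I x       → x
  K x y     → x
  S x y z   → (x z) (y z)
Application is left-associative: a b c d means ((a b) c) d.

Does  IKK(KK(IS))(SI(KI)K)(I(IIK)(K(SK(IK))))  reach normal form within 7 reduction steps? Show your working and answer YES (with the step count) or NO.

Answer: YES — reaches normal form KI in 6 ≤ 7 steps

Reduction:
  start: IKK(KK(IS))(SI(KI)K)(I(IIK)(K(SK(IK))))
  →1  KK(KK(IS))(SI(KI)K)(I(IIK)(K(SK(IK))))
  →2  K(SI(KI)K)(I(IIK)(K(SK(IK))))
  →3  SI(KI)K
  →4  IK(KIK)
  →5  K(KIK)
  →6  KI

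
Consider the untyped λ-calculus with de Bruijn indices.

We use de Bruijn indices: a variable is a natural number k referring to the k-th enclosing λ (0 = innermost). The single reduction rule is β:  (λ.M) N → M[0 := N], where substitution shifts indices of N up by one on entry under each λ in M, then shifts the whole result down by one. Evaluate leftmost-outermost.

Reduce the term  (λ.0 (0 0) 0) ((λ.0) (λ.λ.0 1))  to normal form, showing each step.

  start: (λ.0 (0 0) 0) ((λ.0) (λ.λ.0 1))
  step 1: (λ.0) (λ.λ.0 1) ((λ.0) (λ.λ.0 1) ((λ.0) (λ.λ.0 1))) ((λ.0) (λ.λ.0 1))
  step 2: (λ.λ.0 1) ((λ.0) (λ.λ.0 1) ((λ.0) (λ.λ.0 1))) ((λ.0) (λ.λ.0 1))
  step 3: (λ.0 ((λ.0) (λ.λ.0 1) ((λ.0) (λ.λ.0 1)))) ((λ.0) (λ.λ.0 1))
  step 4: (λ.0) (λ.λ.0 1) ((λ.0) (λ.λ.0 1) ((λ.0) (λ.λ.0 1)))
  step 5: (λ.λ.0 1) ((λ.0) (λ.λ.0 1) ((λ.0) (λ.λ.0 1)))
  step 6: λ.0 ((λ.0) (λ.λ.0 1) ((λ.0) (λ.λ.0 1)))
  step 7: λ.0 ((λ.λ.0 1) ((λ.0) (λ.λ.0 1)))
  step 8: λ.0 (λ.0 ((λ.0) (λ.λ.0 1)))
  step 9: λ.0 (λ.0 (λ.λ.0 1))

Answer: normal form = λ.0 (λ.0 (λ.λ.0 1))  (in 9 steps)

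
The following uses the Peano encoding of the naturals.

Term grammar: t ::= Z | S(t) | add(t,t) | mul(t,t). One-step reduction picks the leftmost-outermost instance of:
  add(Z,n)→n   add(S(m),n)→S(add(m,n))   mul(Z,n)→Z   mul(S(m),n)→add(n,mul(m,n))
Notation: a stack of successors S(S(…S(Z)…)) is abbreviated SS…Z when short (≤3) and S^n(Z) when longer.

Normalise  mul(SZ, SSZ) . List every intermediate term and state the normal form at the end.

Answer: normal form = SSZ  (in 5 steps)

Working:
  start: mul(SZ, SSZ)
  step 1: add(SSZ, mul(Z, SSZ))
  step 2: S(add(SZ, mul(Z, SSZ)))
  step 3: S(S(add(Z, mul(Z, SSZ))))
  step 4: S(S(mul(Z, SSZ)))
  step 5: SSZ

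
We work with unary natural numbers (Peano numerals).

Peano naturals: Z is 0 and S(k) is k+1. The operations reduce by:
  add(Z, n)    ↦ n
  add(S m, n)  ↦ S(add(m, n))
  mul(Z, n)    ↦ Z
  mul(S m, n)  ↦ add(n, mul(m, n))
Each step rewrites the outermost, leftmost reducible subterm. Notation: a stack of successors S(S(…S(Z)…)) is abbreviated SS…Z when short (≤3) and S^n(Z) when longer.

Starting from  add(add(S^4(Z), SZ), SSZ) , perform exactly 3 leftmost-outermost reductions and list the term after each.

Answer: after 3 steps: S(add(S(add(SSZ, SZ)), SSZ))

Working:
  start: add(add(S^4(Z), SZ), SSZ)
  [1] add(S(add(SSSZ, SZ)), SSZ)
  [2] S(add(add(SSSZ, SZ), SSZ))
  [3] S(add(S(add(SSZ, SZ)), SSZ))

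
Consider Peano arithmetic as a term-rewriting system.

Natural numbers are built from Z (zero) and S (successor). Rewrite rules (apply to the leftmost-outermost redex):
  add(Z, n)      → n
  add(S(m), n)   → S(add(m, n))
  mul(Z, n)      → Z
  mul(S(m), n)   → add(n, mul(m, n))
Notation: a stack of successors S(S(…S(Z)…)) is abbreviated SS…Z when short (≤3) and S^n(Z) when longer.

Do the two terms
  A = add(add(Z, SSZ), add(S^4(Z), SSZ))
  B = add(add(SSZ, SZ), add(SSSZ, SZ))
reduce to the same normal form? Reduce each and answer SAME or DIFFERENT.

Term A:
  start: add(add(Z, SSZ), add(S^4(Z), SSZ))
  [1] add(SSZ, add(S^4(Z), SSZ))
  [2] S(add(SZ, add(S^4(Z), SSZ)))
  [3] S(S(add(Z, add(S^4(Z), SSZ))))
  [4] S(S(add(S^4(Z), SSZ)))
  [5] S(S(S(add(SSSZ, SSZ))))
  [6] S(S(S(S(add(SSZ, SSZ)))))
  [7] S(S(S(S(S(add(SZ, SSZ))))))
  [8] S(S(S(S(S(S(add(Z, SSZ)))))))
  [9] S^8(Z)

Term B:
  start: add(add(SSZ, SZ), add(SSSZ, SZ))
  [1] add(S(add(SZ, SZ)), add(SSSZ, SZ))
  [2] S(add(add(SZ, SZ), add(SSSZ, SZ)))
  [3] S(add(S(add(Z, SZ)), add(SSSZ, SZ)))
  [4] S(S(add(add(Z, SZ), add(SSSZ, SZ))))
  [5] S(S(add(SZ, add(SSSZ, SZ))))
  [6] S(S(S(add(Z, add(SSSZ, SZ)))))
  [7] S(S(S(add(SSSZ, SZ))))
  [8] S(S(S(S(add(SSZ, SZ)))))
  [9] S(S(S(S(S(add(SZ, SZ))))))
  [10] S(S(S(S(S(S(add(Z, SZ)))))))
  [11] S^7(Z)

Answer: DIFFERENT — A ⇓ S^8(Z), B ⇓ S^7(Z)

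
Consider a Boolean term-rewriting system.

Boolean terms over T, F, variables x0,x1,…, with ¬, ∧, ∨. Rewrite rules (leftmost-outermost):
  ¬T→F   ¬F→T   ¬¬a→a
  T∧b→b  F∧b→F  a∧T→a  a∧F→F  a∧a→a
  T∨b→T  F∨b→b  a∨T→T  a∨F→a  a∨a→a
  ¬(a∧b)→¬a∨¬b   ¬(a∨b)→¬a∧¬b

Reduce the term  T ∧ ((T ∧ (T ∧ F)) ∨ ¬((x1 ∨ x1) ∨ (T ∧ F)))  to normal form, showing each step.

  start: T ∧ ((T ∧ (T ∧ F)) ∨ ¬((x1 ∨ x1) ∨ (T ∧ F)))
  [1] (T ∧ (T ∧ F)) ∨ ¬((x1 ∨ x1) ∨ (T ∧ F))
  [2] (T ∧ F) ∨ ¬((x1 ∨ x1) ∨ (T ∧ F))
  [3] F ∨ ¬((x1 ∨ x1) ∨ (T ∧ F))
  [4] ¬((x1 ∨ x1) ∨ (T ∧ F))
  [5] ¬(x1 ∨ x1) ∧ ¬(T ∧ F)
  [6] (¬x1 ∧ ¬x1) ∧ ¬(T ∧ F)
  [7] ¬x1 ∧ ¬(T ∧ F)
  [8] ¬x1 ∧ (¬T ∨ ¬F)
  [9] ¬x1 ∧ (F ∨ ¬F)
  [10] ¬x1 ∧ ¬F
  [11] ¬x1 ∧ T
  [12] ¬x1

Answer: normal form = ¬x1  (in 12 steps)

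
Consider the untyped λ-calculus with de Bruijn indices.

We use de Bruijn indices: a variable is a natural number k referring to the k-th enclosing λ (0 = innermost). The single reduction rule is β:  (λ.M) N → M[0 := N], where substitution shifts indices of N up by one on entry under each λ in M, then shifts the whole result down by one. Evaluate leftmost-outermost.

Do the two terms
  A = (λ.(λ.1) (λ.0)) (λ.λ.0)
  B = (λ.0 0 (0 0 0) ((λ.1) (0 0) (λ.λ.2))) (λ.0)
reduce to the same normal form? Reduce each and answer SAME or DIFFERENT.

Term A:
  start: (λ.(λ.1) (λ.0)) (λ.λ.0)
  →1  (λ.λ.λ.0) (λ.0)
  →2  λ.λ.0

Term B:
  start: (λ.0 0 (0 0 0) ((λ.1) (0 0) (λ.λ.2))) (λ.0)
  →1  (λ.0) (λ.0) ((λ.0) (λ.0) (λ.0)) ((λ.λ.0) ((λ.0) (λ.0)) (λ.λ.λ.0))
  →2  (λ.0) ((λ.0) (λ.0) (λ.0)) ((λ.λ.0) ((λ.0) (λ.0)) (λ.λ.λ.0))
  →3  (λ.0) (λ.0) (λ.0) ((λ.λ.0) ((λ.0) (λ.0)) (λ.λ.λ.0))
  →4  (λ.0) (λ.0) ((λ.λ.0) ((λ.0) (λ.0)) (λ.λ.λ.0))
  →5  (λ.0) ((λ.λ.0) ((λ.0) (λ.0)) (λ.λ.λ.0))
  →6  (λ.λ.0) ((λ.0) (λ.0)) (λ.λ.λ.0)
  →7  (λ.0) (λ.λ.λ.0)
  →8  λ.λ.λ.0

Answer: DIFFERENT — A ⇓ λ.λ.0, B ⇓ λ.λ.λ.0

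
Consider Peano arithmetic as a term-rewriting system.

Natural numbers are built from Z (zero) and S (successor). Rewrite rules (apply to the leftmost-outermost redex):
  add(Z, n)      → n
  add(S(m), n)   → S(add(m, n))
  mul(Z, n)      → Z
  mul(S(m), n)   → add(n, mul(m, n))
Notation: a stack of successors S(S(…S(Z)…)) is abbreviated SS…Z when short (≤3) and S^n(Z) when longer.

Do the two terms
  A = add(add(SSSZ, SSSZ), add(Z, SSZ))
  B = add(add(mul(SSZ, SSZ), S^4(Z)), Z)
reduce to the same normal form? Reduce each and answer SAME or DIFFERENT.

Answer: SAME — A ⇓ S^8(Z), B ⇓ S^8(Z)

Working:
Term A:
  start: add(add(SSSZ, SSSZ), add(Z, SSZ))
  step 1: add(S(add(SSZ, SSSZ)), add(Z, SSZ))
  step 2: S(add(add(SSZ, SSSZ), add(Z, SSZ)))
  step 3: S(add(S(add(SZ, SSSZ)), add(Z, SSZ)))
  step 4: S(S(add(add(SZ, SSSZ), add(Z, SSZ))))
  step 5: S(S(add(S(add(Z, SSSZ)), add(Z, SSZ))))
  step 6: S(S(S(add(add(Z, SSSZ), add(Z, SSZ)))))
  step 7: S(S(S(add(SSSZ, add(Z, SSZ)))))
  step 8: S(S(S(S(add(SSZ, add(Z, SSZ))))))
  step 9: S(S(S(S(S(add(SZ, add(Z, SSZ)))))))
  step 10: S(S(S(S(S(S(add(Z, add(Z, SSZ))))))))
  step 11: S(S(S(S(S(S(add(Z, SSZ)))))))
  step 12: S^8(Z)

Term B:
  start: add(add(mul(SSZ, SSZ), S^4(Z)), Z)
  step 1: add(add(add(SSZ, mul(SZ, SSZ)), S^4(Z)), Z)
  step 2: add(add(S(add(SZ, mul(SZ, SSZ))), S^4(Z)), Z)
  step 3: add(S(add(add(SZ, mul(SZ, SSZ)), S^4(Z))), Z)
  step 4: S(add(add(add(SZ, mul(SZ, SSZ)), S^4(Z)), Z))
  step 5: S(add(add(S(add(Z, mul(SZ, SSZ))), S^4(Z)), Z))
  step 6: S(add(S(add(add(Z, mul(SZ, SSZ)), S^4(Z))), Z))
  step 7: S(S(add(add(add(Z, mul(SZ, SSZ)), S^4(Z)), Z)))
  step 8: S(S(add(add(mul(SZ, SSZ), S^4(Z)), Z)))
  step 9: S(S(add(add(add(SSZ, mul(Z, SSZ)), S^4(Z)), Z)))
  step 10: S(S(add(add(S(add(SZ, mul(Z, SSZ))), S^4(Z)), Z)))
  step 11: S(S(add(S(add(add(SZ, mul(Z, SSZ)), S^4(Z))), Z)))
  step 12: S(S(S(add(add(add(SZ, mul(Z, SSZ)), S^4(Z)), Z))))
  step 13: S(S(S(add(add(S(add(Z, mul(Z, SSZ))), S^4(Z)), Z))))
  step 14: S(S(S(add(S(add(add(Z, mul(Z, SSZ)), S^4(Z))), Z))))
  step 15: S(S(S(S(add(add(add(Z, mul(Z, SSZ)), S^4(Z)), Z)))))
  step 16: S(S(S(S(add(add(mul(Z, SSZ), S^4(Z)), Z)))))
  step 17: S(S(S(S(add(add(Z, S^4(Z)), Z)))))
  step 18: S(S(S(S(add(S^4(Z), Z)))))
  step 19: S(S(S(S(S(add(SSSZ, Z))))))
  step 20: S(S(S(S(S(S(add(SSZ, Z)))))))
  step 21: S(S(S(S(S(S(S(add(SZ, Z))))))))
  step 22: S(S(S(S(S(S(S(S(add(Z, Z)))))))))
  step 23: S^8(Z)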